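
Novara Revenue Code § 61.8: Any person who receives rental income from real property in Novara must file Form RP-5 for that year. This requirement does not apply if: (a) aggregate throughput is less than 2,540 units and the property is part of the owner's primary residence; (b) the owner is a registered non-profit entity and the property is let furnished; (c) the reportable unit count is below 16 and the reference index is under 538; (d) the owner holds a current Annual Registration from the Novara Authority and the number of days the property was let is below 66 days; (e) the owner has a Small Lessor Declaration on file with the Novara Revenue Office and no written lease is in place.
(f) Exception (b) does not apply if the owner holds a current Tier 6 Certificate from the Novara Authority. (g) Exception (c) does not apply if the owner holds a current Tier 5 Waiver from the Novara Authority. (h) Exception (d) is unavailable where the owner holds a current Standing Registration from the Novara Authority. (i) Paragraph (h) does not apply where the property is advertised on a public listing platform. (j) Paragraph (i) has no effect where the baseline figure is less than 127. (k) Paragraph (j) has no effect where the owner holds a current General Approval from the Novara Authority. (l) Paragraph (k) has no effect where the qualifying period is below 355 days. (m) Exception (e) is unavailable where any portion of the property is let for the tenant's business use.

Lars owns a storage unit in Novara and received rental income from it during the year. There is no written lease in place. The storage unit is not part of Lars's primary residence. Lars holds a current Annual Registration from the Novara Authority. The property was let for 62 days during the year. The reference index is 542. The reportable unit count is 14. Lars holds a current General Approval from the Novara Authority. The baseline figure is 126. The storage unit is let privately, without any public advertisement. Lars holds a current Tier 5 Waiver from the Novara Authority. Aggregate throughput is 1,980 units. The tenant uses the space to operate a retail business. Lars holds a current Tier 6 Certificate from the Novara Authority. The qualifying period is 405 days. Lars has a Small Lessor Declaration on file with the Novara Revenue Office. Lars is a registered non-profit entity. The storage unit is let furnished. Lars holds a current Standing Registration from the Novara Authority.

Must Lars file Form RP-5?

Exception (a) requires that the property is part of the owner's primary residence; but the storage unit is not part of the primary residence, so (a) is unavailable.
Exception (b): Lars is a registered non-profit; the property is let furnished — every condition holds. Turning to paragraph (f): (f) is triggered — a current Tier 6 Certificate is held. (b) is therefore removed.
Exception (c) requires that the reference index is under 538; but the reference index is 542, not under 538, so (c) is unavailable.
Exception (d)'s conditions are all satisfied: a current Annual Registration is held; the number of days the property was let is 62 days, below the 66 days limit. But applying paragraphs (h)–(l): (h) is triggered — a current Standing Registration is held. (i), which would lift (h), is not engaged — the property is let privately without advertisement. So (d) is unavailable.
Exception (e) is satisfied on its face — a Small Lessor Declaration is on file; there is no written lease. But: (m) is triggered — the space is let for business use. So (e) is unavailable.
No exception applies. The general rule governs.

Yes — Lars must file Form RP-5.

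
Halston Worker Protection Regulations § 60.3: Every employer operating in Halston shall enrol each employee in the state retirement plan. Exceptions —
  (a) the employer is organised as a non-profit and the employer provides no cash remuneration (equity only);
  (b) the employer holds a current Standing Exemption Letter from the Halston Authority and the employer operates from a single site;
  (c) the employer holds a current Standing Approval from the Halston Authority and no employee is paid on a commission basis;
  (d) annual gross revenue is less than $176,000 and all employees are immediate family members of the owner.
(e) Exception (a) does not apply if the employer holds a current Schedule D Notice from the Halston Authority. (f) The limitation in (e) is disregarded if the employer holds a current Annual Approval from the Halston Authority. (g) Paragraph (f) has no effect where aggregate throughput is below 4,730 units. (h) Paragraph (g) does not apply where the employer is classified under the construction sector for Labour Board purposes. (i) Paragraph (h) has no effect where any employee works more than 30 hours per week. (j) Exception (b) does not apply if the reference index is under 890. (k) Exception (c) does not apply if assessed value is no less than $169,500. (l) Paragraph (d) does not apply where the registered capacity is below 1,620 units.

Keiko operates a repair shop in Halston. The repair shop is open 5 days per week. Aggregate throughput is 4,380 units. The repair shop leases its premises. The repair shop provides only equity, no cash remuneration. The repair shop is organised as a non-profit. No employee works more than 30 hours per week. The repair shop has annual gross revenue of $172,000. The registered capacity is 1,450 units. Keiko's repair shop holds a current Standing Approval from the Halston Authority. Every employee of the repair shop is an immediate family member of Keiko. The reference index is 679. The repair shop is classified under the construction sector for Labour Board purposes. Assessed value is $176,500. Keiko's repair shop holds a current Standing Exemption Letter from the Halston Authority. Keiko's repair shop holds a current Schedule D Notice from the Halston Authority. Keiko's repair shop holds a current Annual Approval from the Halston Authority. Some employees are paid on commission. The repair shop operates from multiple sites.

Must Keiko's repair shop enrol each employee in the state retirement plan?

Exception (a): the employer is a non-profit; remuneration is equity-only — every condition holds. Considering the limiting provisions: (e) would limit (a) — a current Schedule D Notice is held — but (f) sets (e) aside: (f) operates against (e): a current Annual Approval is held. (g) is triggered (aggregate throughput is 4,380 units, below the 4,730 units limit), but is overridden by (h): (h) is triggered — the repair shop is classified under the construction sector. (i) is not engaged (no employee exceeds 30 hours/week), so (h) stands. So (a) applies.
Exception (b) fails — the employer operates from multiple sites.
Exception (c) does not apply: some employees are paid on commission.
Exception (d)'s conditions are all satisfied: annual gross revenue is $172,000, less than the $176,000 limit; every employee is an immediate family member. But applying paragraph (l): (l) is triggered — the registered capacity is 1,450 units, below the 1,620 units limit. Exception (d) does not apply.

No — exception (a) applies; Keiko's repair shop is not required to enrol each employee in the state retirement plan.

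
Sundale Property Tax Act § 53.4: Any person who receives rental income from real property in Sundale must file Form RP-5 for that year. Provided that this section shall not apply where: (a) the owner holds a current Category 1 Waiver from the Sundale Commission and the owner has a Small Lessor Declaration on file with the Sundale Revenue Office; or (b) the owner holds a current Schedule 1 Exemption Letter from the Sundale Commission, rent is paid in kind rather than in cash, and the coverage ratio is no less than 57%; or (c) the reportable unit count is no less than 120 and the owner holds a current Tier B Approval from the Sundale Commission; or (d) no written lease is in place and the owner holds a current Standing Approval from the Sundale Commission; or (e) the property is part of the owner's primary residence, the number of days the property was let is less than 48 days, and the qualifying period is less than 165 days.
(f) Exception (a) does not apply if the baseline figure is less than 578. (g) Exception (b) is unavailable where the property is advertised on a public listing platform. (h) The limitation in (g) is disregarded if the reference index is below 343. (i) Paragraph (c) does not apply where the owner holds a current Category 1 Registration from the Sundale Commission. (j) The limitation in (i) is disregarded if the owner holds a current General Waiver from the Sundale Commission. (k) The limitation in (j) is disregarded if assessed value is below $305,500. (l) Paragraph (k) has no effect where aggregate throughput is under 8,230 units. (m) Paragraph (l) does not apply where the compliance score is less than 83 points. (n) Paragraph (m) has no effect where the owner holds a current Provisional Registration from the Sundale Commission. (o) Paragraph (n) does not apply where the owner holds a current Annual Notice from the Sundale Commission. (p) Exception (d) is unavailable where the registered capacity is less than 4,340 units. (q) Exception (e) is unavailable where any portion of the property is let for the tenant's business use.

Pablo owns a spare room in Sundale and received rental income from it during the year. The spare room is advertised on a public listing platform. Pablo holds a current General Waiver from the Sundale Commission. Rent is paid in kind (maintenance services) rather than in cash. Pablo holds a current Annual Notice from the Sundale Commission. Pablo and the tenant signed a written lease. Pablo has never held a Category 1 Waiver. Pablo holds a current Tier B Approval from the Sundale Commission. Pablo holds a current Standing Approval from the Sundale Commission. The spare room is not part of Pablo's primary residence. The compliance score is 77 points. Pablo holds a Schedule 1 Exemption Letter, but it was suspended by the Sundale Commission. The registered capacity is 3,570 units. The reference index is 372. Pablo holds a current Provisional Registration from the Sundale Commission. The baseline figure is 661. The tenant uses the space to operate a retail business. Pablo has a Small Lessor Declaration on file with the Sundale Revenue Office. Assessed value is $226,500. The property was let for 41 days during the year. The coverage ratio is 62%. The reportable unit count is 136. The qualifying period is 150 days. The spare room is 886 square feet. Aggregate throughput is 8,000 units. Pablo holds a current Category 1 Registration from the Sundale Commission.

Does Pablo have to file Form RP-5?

Exception (a) does not apply: no current Category 1 Waiver is held.
Exception (b) does not apply: no current Schedule 1 Exemption Letter is held.
Exception (c)'s conditions are all satisfied: the reportable unit count is 136, meeting the 120 threshold; a current Tier B Approval is held. However, paragraphs (i)–(o) must be considered: (i) is triggered — a current Category 1 Registration is held. (j) would limit (i) — a current General Waiver is held — but (k) sets (j) aside: (k) operates against (j): assessed value is $226,500, below the $305,500 limit. (l) would limit (k) — aggregate throughput is 8,000 units, under the 8,230 units limit — but (m) sets (l) aside: (m) operates against (l): the compliance score is 77 points, less than the 83 points limit. (n) applies (a current Provisional Registration is held), but is set aside by (o): (o) applies — a current Annual Notice is held. (c) is therefore removed.
Exception (d) fails — a written lease is in place.
Exception (e) does not apply: the spare room is not part of the primary residence.
Every exception is unavailable, so the rule governs.

Yes — Pablo must file Form RP-5.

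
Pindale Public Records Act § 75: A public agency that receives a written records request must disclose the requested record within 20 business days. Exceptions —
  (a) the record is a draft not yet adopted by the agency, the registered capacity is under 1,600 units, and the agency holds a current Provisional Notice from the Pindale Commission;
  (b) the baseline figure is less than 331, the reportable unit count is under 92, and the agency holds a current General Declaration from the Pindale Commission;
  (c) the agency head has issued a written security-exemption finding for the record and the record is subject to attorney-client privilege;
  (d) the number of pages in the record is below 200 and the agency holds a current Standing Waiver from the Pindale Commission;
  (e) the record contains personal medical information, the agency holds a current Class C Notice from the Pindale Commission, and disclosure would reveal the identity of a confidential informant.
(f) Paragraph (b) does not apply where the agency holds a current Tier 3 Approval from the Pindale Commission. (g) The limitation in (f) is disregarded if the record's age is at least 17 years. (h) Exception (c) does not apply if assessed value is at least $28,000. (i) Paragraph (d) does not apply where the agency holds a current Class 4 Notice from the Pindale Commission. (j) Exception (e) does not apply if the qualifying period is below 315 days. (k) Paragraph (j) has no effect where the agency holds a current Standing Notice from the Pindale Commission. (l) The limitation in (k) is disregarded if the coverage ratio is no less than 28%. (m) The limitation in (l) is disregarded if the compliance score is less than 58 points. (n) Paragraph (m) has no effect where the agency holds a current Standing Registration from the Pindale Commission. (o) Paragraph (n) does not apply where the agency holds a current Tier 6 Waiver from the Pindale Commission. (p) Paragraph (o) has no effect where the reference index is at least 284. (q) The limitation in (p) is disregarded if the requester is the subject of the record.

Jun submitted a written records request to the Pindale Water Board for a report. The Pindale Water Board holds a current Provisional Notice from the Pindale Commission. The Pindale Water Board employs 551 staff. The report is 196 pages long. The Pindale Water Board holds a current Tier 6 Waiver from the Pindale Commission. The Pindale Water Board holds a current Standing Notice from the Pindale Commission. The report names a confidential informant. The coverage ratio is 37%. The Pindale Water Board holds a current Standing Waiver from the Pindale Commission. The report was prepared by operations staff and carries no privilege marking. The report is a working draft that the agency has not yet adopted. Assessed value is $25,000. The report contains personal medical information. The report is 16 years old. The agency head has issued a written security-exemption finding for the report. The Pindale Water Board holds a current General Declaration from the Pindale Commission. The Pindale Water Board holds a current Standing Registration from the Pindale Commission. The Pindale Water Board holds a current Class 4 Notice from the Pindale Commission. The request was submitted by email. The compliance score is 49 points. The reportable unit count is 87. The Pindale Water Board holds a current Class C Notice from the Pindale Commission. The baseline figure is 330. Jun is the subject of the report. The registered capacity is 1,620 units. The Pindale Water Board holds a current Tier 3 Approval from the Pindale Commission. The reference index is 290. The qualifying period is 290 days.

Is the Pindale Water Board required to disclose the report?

Exception (a) fails — the registered capacity is 1,620 units, not under 1,600 units.
Exception (b): the baseline figure is 330, less than the 331 limit; the reportable unit count is 87, under the 92 limit; a current General Declaration is held — every condition holds. Turning to paragraphs (f)–(g): (f) operates against (b): a current Tier 3 Approval is held. (g), which would lift (f), is inapplicable — the record's age is 16 years, short of 17 years. Exception (b) does not apply.
Exception (c) does not apply: the report carries no privilege marking.
Exception (d) is satisfied on its face — the number of pages in the record is 196, below the 200 limit; a current Standing Waiver is held. But applying paragraph (i): (i) is engaged — a current Class 4 Notice is held. (d) is therefore removed.
All of (e)'s requirements are met (the report contains personal medical information; a current Class C Notice is held; the report names a confidential informant). As to paragraphs (j)–(q): (j) applies (the qualifying period is 290 days, below the 315 days limit), but is overridden by (k): (k) operates against (j): a current Standing Notice is held. (l) applies (the coverage ratio is 37%, meeting the 28% threshold), but is overridden by (m): (m) operates against (l): the compliance score is 49 points, less than the 58 points limit. (n) is engaged (a current Standing Registration is held), but is overridden by (o): (o) is engaged — a current Tier 6 Waiver is held. (p) would limit (o) — the reference index is 290, meeting the 284 threshold — but (q) sets (p) aside: (q) is triggered — Jun is the subject of the report. Exception (e) stands.

No — exception (e) applies; the Pindale Water Board is not required to disclose the report.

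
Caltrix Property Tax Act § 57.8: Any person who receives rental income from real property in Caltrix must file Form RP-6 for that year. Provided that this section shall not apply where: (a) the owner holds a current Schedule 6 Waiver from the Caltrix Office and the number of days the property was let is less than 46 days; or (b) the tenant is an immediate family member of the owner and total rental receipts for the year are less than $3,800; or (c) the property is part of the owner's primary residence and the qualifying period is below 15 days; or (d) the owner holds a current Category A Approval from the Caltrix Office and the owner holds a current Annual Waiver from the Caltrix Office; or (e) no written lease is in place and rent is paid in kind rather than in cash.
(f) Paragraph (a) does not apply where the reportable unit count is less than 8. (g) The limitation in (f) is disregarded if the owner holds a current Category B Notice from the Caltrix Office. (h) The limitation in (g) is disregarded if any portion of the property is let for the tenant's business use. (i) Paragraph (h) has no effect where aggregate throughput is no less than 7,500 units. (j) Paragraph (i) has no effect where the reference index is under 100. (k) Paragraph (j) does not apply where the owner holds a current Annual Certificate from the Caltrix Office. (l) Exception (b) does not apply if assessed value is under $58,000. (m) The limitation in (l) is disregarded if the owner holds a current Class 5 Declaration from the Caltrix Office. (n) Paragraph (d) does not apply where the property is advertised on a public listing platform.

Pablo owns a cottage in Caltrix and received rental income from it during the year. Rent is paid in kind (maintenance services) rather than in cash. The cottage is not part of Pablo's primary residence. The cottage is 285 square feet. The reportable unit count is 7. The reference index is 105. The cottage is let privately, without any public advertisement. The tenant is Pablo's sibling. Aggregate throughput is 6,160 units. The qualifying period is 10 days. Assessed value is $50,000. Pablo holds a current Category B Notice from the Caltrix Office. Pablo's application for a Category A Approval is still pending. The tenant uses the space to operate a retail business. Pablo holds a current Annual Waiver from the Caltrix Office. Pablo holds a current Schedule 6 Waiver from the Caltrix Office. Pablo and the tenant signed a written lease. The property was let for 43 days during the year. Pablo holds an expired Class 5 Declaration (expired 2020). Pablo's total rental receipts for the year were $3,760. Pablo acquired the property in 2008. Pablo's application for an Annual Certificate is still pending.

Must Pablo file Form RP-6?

Yes — Pablo must file Form RP-6.

Exception (a)'s conditions are all satisfied: a current Schedule 6 Waiver is held; the number of days the property was let is 43 days, less than the 46 days limit. But applying paragraphs (f)–(k): (f) operates against (a): the reportable unit count is 7, less than the 8 limit. (g) is engaged (a current Category B Notice is held), but is displaced by (h): (h) operates against (g): the space is let for business use. (i) is inapplicable (aggregate throughput is 6,160 units, short of 7,500 units), so (h) stands. (a) is therefore removed.
Exception (b)'s conditions are all satisfied: the tenant is an immediate family member; total rental receipts for the year are $3,760, less than the $3,800 limit. But: (l) applies — assessed value is $50,000, under the $58,000 limit. (m), which would lift (l), does not operate here — the Class 5 Declaration is not current. (b) is therefore removed.
Exception (c) fails — the cottage is not part of the primary residence.
Exception (d) does not apply: the Category A Approval is not current.
Exception (e) fails — a written lease is in place.
Every exception is unavailable, so the rule governs.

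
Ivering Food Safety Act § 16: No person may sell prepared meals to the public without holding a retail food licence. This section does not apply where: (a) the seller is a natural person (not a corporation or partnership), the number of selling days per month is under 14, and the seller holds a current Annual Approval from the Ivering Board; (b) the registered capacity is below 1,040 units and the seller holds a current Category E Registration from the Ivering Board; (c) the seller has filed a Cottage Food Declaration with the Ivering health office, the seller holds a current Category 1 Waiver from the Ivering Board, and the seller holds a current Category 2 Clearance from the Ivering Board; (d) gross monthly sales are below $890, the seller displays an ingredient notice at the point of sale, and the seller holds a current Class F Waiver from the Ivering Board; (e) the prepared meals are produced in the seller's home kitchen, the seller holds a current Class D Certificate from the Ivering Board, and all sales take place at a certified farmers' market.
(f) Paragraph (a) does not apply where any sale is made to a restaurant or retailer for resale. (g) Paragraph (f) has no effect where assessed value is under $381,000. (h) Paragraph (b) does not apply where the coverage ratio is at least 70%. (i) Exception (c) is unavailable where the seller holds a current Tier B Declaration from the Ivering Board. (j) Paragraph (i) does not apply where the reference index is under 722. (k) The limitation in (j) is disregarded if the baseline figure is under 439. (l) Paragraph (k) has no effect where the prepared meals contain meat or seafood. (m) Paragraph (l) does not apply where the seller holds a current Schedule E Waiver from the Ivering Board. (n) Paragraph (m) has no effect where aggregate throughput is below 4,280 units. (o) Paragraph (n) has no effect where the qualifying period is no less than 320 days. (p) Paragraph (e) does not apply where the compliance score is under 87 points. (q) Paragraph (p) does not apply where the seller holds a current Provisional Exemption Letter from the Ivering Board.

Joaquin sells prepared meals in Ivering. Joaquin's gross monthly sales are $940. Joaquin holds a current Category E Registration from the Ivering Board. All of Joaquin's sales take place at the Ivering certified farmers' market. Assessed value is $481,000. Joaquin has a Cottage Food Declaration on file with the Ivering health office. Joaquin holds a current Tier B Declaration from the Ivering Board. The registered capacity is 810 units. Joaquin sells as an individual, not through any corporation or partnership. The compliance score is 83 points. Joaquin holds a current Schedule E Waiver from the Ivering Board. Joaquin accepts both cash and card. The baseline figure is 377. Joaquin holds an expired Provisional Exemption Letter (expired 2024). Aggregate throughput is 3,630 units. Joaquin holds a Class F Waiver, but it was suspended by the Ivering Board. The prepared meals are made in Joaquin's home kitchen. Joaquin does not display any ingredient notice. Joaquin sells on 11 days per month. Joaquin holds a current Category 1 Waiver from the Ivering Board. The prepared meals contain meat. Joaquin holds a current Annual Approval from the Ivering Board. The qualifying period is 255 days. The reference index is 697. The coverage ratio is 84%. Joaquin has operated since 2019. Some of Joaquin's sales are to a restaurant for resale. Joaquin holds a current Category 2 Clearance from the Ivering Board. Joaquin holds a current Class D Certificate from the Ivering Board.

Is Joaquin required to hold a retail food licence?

All of (a)'s requirements are met (the seller is a natural person; the number of selling days per month is 11, under the 14 limit; a current Annual Approval is held). But applying paragraphs (f)–(g): (f) is engaged — some sales are to a restaurant for resale. (g) is not engaged (assessed value is $481,000, not under $381,000), so (f) stands. (a) is therefore removed.
Exception (b)'s conditions are all satisfied: the registered capacity is 810 units, below the 1,040 units limit; a current Category E Registration is held. But: (h) applies — the coverage ratio is 84%, meeting the 70% threshold. (b) is therefore removed.
All of (c)'s requirements are met (a Cottage Food Declaration is on file; a current Category 1 Waiver is held; a current Category 2 Clearance is held). Considering the limiting provisions: (i) would limit (c) — a current Tier B Declaration is held — but (j) sets (i) aside: (j) operates — the reference index is 697, under the 722 limit. (k) operates (the baseline figure is 377, under the 439 limit), but is itself disapplied by (l): (l) is engaged — the prepared meals contain meat. (m) would limit (l) — a current Schedule E Waiver is held — but (n) sets (m) aside: (n) applies — aggregate throughput is 3,630 units, below the 4,280 units limit. (o) is inapplicable (the qualifying period is 255 days, short of 320 days), so (n) stands. (c) remains available.
Exception (d) does not apply: gross monthly sales are $940, not below $890.
Exception (e): the prepared meals are home-kitchen produced; a current Class D Certificate is held; all sales are at a certified farmers' market — every condition holds. But applying paragraphs (p)–(q): (p) operates against (e): the compliance score is 83 points, under the 87 points limit. (q) is not triggered (the Provisional Exemption Letter is not current), so (p) stands. Exception (e) does not apply.

No — exception (c) applies; Joaquin is not required to hold a retail food licence.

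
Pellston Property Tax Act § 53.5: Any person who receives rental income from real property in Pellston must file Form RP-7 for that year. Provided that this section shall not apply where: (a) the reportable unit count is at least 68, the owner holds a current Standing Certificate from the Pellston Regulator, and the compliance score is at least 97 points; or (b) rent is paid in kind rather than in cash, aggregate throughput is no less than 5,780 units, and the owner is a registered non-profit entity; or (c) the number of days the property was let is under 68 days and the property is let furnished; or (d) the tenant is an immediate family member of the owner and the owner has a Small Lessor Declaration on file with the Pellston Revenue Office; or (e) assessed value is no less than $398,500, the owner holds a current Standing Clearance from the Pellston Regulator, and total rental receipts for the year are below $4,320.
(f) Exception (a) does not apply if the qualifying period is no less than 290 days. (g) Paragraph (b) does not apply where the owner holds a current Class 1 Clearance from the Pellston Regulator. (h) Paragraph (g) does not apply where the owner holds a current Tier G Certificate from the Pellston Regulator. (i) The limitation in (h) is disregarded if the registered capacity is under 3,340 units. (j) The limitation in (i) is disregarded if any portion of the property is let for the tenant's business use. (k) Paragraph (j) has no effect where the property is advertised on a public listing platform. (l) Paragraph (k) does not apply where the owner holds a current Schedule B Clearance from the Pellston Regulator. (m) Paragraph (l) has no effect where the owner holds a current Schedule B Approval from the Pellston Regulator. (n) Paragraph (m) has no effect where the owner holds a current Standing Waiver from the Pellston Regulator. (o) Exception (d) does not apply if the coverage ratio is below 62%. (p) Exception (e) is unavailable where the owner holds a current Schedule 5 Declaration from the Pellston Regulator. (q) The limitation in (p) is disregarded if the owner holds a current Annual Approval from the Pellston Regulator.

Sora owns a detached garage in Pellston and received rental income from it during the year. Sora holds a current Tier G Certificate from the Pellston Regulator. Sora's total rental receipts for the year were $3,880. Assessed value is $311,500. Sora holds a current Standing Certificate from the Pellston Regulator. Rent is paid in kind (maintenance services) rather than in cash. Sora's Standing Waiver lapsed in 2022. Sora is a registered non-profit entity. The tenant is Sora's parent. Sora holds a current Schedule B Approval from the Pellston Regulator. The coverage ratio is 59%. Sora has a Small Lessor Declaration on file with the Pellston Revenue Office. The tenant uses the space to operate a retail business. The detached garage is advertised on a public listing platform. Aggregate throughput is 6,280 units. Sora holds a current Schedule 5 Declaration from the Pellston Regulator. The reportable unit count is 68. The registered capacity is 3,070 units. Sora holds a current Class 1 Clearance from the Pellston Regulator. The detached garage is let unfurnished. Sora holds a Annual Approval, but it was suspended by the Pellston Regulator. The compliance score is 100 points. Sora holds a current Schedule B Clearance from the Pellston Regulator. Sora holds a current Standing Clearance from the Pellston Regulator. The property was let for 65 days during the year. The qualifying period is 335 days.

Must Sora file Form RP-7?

Yes — Sora must file Form RP-7.

All of (a)'s requirements are met (the reportable unit count is 68, meeting the 68 threshold; a current Standing Certificate is held; the compliance score is 100 points, meeting the 97 points threshold). Turning to paragraph (f): (f) is triggered — the qualifying period is 335 days, meeting the 290 days threshold. Exception (a) does not apply.
Exception (b): rent is paid in kind; aggregate throughput is 6,280 units, meeting the 5,780 units threshold; Sora is a registered non-profit — every condition holds. However, paragraphs (g)–(n) must be considered: (g) is engaged — a current Class 1 Clearance is held. (h) would limit (g) — a current Tier G Certificate is held — but (i) sets (h) aside: (i) operates against (h): the registered capacity is 3,070 units, under the 3,340 units limit. (j) applies (the space is let for business use), but is set aside by (k): (k) operates — the property is publicly advertised. (l) would limit (k) — a current Schedule B Clearance is held — but (m) sets (l) aside: (m) operates against (l): a current Schedule B Approval is held. (n) is inapplicable (no current Standing Waiver is held), so (m) stands. Exception (b) does not apply.
Exception (c) does not apply: the property is let unfurnished.
All of (d)'s requirements are met (the tenant is an immediate family member; a Small Lessor Declaration is on file). Turning to paragraph (o): (o) applies — the coverage ratio is 59%, below the 62% limit. Exception (d) does not apply.
Exception (e) requires that assessed value is no less than $398,500; but assessed value is $311,500, short of $398,500, so (e) is unavailable.
None of the exceptions is available; § 53.5 applies in full.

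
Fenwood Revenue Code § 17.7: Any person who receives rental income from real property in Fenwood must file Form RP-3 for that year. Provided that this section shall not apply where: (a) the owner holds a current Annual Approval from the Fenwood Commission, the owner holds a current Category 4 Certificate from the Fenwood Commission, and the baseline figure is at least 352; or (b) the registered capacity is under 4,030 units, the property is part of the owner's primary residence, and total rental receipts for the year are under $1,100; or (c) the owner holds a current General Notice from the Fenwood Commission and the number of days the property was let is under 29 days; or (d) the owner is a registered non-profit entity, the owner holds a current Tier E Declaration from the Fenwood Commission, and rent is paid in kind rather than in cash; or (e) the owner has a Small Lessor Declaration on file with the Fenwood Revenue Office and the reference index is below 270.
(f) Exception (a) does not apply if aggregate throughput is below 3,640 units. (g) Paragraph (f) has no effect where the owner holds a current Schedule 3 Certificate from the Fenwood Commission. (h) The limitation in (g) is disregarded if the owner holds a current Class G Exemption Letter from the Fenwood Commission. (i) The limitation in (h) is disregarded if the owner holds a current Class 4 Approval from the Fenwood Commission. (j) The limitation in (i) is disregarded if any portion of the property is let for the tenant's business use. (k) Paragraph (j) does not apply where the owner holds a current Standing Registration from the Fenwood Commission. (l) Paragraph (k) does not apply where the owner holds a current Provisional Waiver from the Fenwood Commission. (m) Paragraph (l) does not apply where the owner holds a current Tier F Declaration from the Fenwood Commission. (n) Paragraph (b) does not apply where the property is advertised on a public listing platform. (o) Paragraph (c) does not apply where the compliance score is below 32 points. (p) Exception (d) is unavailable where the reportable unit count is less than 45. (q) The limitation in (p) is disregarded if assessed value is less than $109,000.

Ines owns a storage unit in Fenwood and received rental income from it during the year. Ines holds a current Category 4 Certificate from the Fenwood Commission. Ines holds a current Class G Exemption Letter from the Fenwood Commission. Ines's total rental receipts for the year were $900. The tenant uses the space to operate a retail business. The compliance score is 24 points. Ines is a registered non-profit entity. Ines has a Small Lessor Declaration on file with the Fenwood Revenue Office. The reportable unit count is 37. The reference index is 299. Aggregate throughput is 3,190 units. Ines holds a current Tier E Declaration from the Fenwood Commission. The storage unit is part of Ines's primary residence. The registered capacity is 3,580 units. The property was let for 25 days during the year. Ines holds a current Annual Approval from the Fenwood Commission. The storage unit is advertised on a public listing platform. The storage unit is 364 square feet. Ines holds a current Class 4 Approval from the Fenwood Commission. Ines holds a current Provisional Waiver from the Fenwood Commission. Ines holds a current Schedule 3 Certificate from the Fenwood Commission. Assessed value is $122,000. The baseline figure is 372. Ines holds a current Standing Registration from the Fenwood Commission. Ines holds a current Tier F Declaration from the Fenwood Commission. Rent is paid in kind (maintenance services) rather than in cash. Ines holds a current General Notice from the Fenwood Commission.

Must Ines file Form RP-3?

Exception (a): a current Annual Approval is held; a current Category 4 Certificate is held; the baseline figure is 372, meeting the 352 threshold — every condition holds. Considering the limiting provisions: (f) would limit (a) — aggregate throughput is 3,190 units, below the 3,640 units limit — but (g) sets (f) aside: (g) operates against (f): a current Schedule 3 Certificate is held. (h) is engaged (a current Class G Exemption Letter is held), but is overridden by (i): (i) operates against (h): a current Class 4 Approval is held. (j) would limit (i) — the space is let for business use — but (k) sets (j) aside: (k) is triggered — a current Standing Registration is held. (l) would limit (k) — a current Provisional Waiver is held — but (m) sets (l) aside: (m) is triggered — a current Tier F Declaration is held. Exception (a) stands.
Exception (b) is satisfied on its face — the registered capacity is 3,580 units, under the 4,030 units limit; the storage unit is part of the primary residence; total rental receipts for the year are $900, under the $1,100 limit. But: (n) is engaged — the property is publicly advertised. (b) is therefore removed.
Exception (c)'s conditions are all satisfied: a current General Notice is held; the number of days the property was let is 25 days, under the 29 days limit. Turning to paragraph (o): (o) operates against (c): the compliance score is 24 points, below the 32 points limit. Exception (c) does not apply.
All of (d)'s requirements are met (Ines is a registered non-profit; a current Tier E Declaration is held; rent is paid in kind). But applying paragraphs (p)–(q): (p) operates against (d): the reportable unit count is 37, less than the 45 limit. (q), which would lift (p), does not operate here — assessed value is $122,000, not less than $109,000. Exception (d) does not apply.
Exception (e) does not apply: the reference index is 299, not below 270.

No — exception (a) applies; Ines is not required to file Form RP-3.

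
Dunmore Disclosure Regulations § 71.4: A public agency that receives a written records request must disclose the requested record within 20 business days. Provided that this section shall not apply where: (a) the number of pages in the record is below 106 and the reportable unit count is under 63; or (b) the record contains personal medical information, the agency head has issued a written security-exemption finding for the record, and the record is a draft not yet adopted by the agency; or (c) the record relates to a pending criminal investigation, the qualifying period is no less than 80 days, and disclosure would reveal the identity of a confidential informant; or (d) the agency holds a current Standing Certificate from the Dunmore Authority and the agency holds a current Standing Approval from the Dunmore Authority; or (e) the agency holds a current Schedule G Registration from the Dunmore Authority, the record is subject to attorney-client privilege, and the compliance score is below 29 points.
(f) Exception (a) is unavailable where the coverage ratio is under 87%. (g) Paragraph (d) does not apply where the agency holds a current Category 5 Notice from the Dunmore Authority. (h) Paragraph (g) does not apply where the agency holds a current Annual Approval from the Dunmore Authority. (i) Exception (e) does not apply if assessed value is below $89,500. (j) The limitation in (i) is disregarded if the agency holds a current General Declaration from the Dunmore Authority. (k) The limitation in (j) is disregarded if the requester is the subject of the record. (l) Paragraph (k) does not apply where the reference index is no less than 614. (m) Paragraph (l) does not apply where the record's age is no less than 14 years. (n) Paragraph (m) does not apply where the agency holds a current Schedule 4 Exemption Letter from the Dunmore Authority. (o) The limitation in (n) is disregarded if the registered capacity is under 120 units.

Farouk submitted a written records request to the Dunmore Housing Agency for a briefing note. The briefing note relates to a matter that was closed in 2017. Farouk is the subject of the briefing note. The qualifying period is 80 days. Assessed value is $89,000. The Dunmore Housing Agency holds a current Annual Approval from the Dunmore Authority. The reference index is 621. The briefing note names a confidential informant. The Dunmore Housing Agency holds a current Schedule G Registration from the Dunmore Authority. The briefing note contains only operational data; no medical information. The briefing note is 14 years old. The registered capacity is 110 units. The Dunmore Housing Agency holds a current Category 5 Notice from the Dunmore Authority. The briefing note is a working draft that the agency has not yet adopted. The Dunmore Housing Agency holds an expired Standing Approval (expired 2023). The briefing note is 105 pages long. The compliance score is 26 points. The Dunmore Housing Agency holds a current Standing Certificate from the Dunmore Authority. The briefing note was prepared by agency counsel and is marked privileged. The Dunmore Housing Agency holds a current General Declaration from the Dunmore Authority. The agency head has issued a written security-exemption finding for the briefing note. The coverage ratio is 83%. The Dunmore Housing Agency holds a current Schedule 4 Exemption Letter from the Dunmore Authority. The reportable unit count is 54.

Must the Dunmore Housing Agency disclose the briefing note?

Exception (a): the number of pages in the record is 105, below the 106 limit; the reportable unit count is 54, under the 63 limit — every condition holds. But applying paragraph (f): (f) operates against (a): the coverage ratio is 83%, under the 87% limit. Exception (a) does not apply.
Exception (b) fails — the briefing note contains only operational data.
Exception (c) requires that the record relates to a pending criminal investigation; but the briefing note relates to a closed matter, so (c) is unavailable.
Exception (d) requires that the agency holds a current Standing Approval from the Dunmore Authority; but no current Standing Approval is held, so (d) is unavailable.
All of (e)'s requirements are met (a current Schedule G Registration is held; the briefing note is privileged; the compliance score is 26 points, below the 29 points limit). However, paragraphs (i)–(o) must be considered: (i) operates against (e): assessed value is $89,000, below the $89,500 limit. (j) would limit (i) — a current General Declaration is held — but (k) sets (j) aside: (k) is triggered — Farouk is the subject of the briefing note. (l) operates (the reference index is 621, meeting the 614 threshold), but is displaced by (m): (m) operates — the record's age is 14 years, meeting the 14 years threshold. (n) is engaged (a current Schedule 4 Exemption Letter is held), but is overridden by (o): (o) is triggered — the registered capacity is 110 units, under the 120 units limit. Exception (e) does not apply.
None of the exceptions is available; § 71.4 applies in full.

Yes — the Dunmore Housing Agency must disclose the briefing note.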